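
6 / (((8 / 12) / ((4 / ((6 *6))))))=1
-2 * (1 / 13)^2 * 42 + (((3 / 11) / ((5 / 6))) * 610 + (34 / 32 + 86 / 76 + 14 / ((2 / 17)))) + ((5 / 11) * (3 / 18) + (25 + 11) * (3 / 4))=589000267 / 1695408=347.41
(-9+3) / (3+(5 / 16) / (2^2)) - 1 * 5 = -1369 / 197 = -6.95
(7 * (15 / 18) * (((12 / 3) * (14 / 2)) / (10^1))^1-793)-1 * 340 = -1116.67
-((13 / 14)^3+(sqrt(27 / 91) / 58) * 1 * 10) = -2197 / 2744 - 15 * sqrt(273) / 2639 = -0.89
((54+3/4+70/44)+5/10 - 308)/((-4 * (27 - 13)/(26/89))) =143663/109648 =1.31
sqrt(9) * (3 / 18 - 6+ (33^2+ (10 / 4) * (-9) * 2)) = 6229 / 2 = 3114.50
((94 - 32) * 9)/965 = 558/965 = 0.58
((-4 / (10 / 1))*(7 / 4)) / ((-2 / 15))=21 / 4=5.25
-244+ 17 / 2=-471 / 2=-235.50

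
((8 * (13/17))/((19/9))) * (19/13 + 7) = 7920/323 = 24.52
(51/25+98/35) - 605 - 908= -37704/25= -1508.16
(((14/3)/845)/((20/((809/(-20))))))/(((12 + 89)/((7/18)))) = -39641/921726000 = -0.00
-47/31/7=-47/217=-0.22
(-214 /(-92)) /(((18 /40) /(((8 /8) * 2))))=2140 /207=10.34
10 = 10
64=64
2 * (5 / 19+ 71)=2708 / 19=142.53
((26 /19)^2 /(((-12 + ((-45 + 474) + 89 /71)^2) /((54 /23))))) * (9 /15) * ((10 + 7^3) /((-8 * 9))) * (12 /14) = -8119735299 /135584641483130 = -0.00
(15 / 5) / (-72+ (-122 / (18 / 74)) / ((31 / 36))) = -93 / 20288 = -0.00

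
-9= -9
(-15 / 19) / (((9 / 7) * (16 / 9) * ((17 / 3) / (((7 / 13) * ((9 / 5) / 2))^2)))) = -250047 / 17467840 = -0.01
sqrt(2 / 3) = 0.82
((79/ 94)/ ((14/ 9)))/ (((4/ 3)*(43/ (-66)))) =-70389/ 113176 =-0.62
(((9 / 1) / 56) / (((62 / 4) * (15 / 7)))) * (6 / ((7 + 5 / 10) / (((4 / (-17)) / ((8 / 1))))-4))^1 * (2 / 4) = -0.00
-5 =-5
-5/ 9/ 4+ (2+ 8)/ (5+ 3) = 10/ 9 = 1.11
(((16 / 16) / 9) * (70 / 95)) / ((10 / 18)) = 0.15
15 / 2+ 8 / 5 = 91 / 10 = 9.10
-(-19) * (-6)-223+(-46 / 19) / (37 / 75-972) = -466538339 / 1384397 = -337.00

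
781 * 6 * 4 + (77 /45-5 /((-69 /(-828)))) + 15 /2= 1682389 /90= 18693.21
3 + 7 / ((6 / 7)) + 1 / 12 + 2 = 53 / 4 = 13.25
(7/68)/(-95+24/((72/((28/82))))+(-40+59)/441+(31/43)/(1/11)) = -5442381/4594982564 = -0.00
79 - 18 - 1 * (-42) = 103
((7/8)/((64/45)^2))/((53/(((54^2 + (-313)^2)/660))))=95336325/76414976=1.25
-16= -16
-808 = -808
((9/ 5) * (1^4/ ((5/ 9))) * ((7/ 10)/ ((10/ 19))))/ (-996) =-3591/ 830000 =-0.00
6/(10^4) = 3/5000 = 0.00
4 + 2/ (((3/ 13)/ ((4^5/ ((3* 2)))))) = 13348/ 9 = 1483.11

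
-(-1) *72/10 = 36/5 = 7.20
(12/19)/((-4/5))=-15/19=-0.79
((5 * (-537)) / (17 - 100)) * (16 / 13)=42960 / 1079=39.81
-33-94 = -127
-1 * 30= -30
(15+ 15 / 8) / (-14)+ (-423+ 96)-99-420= -94887 / 112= -847.21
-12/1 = -12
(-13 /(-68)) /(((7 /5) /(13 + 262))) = 17875 /476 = 37.55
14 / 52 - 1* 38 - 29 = -1735 / 26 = -66.73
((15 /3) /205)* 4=4 /41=0.10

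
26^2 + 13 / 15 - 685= -122 / 15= -8.13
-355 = -355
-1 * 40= -40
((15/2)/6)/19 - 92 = -6987/76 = -91.93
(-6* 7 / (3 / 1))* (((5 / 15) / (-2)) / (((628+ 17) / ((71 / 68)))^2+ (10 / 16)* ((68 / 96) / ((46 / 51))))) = 103884928 / 16990136719935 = 0.00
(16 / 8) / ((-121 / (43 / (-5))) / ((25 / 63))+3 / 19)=4085 / 72741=0.06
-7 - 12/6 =-9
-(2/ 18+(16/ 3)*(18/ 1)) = -865/ 9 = -96.11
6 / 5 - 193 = -959 / 5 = -191.80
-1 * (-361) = 361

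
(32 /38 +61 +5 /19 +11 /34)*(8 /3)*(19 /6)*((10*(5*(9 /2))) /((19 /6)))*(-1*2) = -24197400 /323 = -74914.55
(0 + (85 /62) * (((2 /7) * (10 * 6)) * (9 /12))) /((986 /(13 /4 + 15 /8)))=9225 /100688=0.09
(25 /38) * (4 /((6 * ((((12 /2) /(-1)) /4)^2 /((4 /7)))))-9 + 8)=-3925 /7182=-0.55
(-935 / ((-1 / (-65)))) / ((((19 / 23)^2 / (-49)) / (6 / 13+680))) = 1071964251050 / 361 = 2969430058.31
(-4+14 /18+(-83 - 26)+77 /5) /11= -4357 /495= -8.80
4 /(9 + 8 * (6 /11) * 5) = 44 /339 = 0.13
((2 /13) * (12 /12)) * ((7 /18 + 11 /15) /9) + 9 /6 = 1.52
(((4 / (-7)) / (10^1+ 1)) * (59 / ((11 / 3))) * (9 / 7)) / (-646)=3186 / 1915067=0.00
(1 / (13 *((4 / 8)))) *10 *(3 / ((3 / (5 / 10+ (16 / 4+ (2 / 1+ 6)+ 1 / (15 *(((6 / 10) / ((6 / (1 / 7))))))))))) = 1030 / 39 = 26.41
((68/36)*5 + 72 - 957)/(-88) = 985/99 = 9.95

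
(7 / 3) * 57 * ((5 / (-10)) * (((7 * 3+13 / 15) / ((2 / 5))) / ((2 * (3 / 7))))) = -38171 / 9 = -4241.22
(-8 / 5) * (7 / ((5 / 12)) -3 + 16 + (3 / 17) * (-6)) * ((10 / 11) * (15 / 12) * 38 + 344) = -83237896 / 4675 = -17804.90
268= 268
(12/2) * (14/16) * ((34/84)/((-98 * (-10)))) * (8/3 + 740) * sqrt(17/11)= 9469 * sqrt(187)/64680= 2.00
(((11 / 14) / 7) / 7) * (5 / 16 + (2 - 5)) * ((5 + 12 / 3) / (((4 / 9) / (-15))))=574695 / 43904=13.09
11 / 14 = 0.79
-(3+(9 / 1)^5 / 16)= -3693.56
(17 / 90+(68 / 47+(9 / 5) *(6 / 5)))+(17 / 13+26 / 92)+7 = 39163598 / 3161925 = 12.39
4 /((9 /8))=3.56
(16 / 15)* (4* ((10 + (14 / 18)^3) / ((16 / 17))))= 519044 / 10935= 47.47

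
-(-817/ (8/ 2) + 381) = -707/ 4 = -176.75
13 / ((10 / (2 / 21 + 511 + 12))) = 680.02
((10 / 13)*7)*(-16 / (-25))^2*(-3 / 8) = -1344 / 1625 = -0.83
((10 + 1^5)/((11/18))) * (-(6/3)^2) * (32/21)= -768/7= -109.71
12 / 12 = 1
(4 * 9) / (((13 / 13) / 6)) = 216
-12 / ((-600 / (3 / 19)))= 3 / 950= 0.00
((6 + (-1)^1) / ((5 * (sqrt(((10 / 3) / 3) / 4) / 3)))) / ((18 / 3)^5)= sqrt(10) / 4320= 0.00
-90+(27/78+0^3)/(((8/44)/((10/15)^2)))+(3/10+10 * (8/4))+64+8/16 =-283/65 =-4.35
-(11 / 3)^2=-121 / 9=-13.44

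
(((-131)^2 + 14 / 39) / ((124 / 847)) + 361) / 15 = 568636967 / 72540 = 7838.94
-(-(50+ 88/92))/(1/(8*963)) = 9029088/23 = 392569.04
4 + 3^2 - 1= 12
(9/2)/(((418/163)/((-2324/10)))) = -852327/2090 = -407.81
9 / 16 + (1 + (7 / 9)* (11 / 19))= 5507 / 2736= 2.01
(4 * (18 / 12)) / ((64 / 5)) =15 / 32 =0.47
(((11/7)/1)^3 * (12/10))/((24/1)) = 1331/6860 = 0.19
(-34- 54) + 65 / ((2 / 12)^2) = 2252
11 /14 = 0.79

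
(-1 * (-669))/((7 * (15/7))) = 223/5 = 44.60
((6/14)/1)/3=1/7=0.14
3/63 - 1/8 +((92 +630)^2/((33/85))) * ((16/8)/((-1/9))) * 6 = -267981678863/1848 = -145011730.99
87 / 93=29 / 31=0.94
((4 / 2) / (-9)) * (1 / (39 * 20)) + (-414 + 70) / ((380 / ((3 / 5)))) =-181211 / 333450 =-0.54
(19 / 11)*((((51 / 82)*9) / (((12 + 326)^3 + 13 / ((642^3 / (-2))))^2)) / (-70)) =-38164227165953476164 / 411997864509435729597070485626764625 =-0.00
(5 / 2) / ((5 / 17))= 17 / 2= 8.50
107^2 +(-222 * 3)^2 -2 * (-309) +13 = 455636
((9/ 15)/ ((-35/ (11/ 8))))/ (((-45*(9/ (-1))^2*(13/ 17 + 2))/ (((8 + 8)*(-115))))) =-8602/ 1998675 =-0.00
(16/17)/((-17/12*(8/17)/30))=-720/17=-42.35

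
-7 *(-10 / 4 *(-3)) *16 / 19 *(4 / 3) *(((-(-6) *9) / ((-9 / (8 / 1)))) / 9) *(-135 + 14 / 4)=-2356480 / 57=-41341.75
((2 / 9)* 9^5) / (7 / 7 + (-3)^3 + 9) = -13122 / 17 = -771.88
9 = 9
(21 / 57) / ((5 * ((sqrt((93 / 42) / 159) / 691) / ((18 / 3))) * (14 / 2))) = 4146 * sqrt(69006) / 2945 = 369.82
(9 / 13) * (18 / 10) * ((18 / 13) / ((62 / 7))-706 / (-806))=2592 / 2015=1.29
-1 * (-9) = 9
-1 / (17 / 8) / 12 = -2 / 51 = -0.04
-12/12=-1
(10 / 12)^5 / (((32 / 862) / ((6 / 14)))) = 1346875 / 290304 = 4.64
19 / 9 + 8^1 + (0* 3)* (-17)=91 / 9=10.11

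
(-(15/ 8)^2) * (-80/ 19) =14.80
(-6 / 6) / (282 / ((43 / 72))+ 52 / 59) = -0.00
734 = 734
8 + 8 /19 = 160 /19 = 8.42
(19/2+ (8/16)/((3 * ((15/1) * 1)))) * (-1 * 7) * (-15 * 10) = 29960/3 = 9986.67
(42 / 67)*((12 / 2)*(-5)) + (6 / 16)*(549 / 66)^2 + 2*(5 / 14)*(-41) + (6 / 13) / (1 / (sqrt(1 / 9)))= -519149245 / 23607584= -21.99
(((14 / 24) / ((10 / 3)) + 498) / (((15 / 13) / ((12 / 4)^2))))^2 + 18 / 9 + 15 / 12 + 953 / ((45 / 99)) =15101269.49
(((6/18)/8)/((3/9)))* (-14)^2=49/2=24.50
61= 61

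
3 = 3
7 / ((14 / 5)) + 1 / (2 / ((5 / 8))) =45 / 16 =2.81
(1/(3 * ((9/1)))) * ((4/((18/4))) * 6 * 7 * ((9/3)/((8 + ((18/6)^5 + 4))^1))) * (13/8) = 182/6885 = 0.03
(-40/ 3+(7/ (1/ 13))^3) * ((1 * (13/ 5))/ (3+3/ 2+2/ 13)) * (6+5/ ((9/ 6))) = 21395009272/ 5445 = 3929294.63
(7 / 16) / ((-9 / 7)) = -0.34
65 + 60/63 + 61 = 2666/21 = 126.95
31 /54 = 0.57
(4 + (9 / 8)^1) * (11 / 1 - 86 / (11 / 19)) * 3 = -186099 / 88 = -2114.76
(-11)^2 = 121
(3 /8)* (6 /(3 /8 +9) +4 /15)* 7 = 119 /50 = 2.38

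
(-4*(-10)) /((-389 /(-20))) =800 /389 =2.06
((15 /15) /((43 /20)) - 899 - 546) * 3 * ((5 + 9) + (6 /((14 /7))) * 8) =-7081110 /43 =-164676.98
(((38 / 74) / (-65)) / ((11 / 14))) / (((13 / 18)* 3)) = -1596 / 343915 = -0.00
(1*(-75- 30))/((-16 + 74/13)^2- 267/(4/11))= 10140/60647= 0.17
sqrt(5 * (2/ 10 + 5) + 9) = sqrt(35) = 5.92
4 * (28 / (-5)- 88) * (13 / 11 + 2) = -13104 / 11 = -1191.27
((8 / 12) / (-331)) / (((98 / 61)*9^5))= -61 / 2873147193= -0.00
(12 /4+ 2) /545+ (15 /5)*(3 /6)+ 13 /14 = 1860 /763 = 2.44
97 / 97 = 1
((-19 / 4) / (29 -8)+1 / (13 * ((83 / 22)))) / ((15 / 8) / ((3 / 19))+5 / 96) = -149224 / 8648185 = -0.02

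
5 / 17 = 0.29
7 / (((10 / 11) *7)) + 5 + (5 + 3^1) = 141 / 10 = 14.10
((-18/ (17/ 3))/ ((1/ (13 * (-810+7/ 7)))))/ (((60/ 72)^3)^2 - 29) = -26496782208/ 22735783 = -1165.42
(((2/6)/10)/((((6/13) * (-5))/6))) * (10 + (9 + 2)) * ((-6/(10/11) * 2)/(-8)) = -3003/1000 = -3.00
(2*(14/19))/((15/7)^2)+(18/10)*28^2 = 6034252/4275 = 1411.52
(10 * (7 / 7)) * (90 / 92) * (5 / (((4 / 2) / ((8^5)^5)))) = 21250649172913403461632000 / 23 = 923941268387539280940521.70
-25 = -25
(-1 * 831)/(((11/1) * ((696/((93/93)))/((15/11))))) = -4155/28072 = -0.15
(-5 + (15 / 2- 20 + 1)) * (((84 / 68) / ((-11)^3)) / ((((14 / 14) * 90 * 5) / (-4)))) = -7 / 51425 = -0.00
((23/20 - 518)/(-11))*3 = 140.96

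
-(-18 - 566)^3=199176704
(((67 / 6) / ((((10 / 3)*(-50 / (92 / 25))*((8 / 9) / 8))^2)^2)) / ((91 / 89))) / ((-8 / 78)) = -886811282993403 / 5340576171875000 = -0.17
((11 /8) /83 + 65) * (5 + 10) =647565 /664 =975.25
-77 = -77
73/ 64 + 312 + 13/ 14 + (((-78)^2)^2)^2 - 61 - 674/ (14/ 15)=1370114370682666.93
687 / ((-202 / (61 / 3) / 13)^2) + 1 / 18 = 432039665 / 367236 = 1176.46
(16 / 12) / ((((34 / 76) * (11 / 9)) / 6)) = 2736 / 187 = 14.63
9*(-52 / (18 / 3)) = -78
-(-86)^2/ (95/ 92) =-7162.44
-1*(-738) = 738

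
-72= -72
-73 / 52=-1.40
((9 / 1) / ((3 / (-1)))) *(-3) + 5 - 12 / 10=64 / 5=12.80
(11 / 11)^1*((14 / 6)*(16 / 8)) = 14 / 3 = 4.67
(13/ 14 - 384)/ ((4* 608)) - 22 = -754419/ 34048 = -22.16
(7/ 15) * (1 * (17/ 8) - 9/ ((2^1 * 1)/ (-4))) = 9.39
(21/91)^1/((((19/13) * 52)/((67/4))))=201/3952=0.05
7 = 7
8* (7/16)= 7/2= 3.50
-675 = -675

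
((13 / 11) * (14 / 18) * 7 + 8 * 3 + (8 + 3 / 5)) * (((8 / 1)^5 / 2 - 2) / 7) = 316533004 / 3465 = 91351.52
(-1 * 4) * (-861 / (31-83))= -861 / 13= -66.23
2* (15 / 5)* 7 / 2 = 21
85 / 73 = 1.16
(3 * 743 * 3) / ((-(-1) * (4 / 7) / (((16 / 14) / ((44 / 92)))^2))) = 56598768 / 847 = 66822.63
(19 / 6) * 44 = 139.33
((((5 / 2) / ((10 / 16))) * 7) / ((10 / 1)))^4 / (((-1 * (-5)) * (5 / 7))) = 268912 / 15625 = 17.21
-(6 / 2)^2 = -9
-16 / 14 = -8 / 7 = -1.14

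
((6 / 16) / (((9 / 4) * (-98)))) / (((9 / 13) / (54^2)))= -351 / 49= -7.16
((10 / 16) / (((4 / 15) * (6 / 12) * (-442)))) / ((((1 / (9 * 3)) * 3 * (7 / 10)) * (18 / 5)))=-1875 / 49504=-0.04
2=2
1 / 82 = 0.01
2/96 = 1/48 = 0.02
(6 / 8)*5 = 15 / 4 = 3.75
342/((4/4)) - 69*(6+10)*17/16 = -831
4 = 4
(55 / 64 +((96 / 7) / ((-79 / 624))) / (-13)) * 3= 975981 / 35392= 27.58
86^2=7396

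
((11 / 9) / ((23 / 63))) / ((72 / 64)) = 616 / 207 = 2.98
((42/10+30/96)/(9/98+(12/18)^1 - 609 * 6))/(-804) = 17689/11513848160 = 0.00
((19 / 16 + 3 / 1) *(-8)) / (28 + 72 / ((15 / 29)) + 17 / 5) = -335 / 1706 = -0.20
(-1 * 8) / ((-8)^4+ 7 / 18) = -144 / 73735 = -0.00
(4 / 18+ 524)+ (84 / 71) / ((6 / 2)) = 335230 / 639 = 524.62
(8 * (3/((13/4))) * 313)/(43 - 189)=-15024/949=-15.83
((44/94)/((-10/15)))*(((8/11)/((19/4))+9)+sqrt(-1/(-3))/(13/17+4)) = -5739/893 - 187*sqrt(3)/3807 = -6.51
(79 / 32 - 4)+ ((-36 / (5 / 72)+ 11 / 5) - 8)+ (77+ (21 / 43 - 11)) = -3159591 / 6880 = -459.24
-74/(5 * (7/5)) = -10.57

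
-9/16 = -0.56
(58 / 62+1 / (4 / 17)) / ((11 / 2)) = 643 / 682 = 0.94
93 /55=1.69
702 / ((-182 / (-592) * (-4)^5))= -999 / 448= -2.23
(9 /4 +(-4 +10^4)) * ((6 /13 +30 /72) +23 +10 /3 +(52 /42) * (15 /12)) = 418660055 /1456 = 287541.25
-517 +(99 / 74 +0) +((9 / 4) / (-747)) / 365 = -2312053847 / 4483660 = -515.66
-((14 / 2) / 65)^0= -1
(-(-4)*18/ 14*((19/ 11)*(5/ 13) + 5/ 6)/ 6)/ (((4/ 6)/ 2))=3855/ 1001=3.85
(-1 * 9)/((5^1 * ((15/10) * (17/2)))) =-12/85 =-0.14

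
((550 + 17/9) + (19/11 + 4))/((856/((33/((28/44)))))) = 151811/4494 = 33.78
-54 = -54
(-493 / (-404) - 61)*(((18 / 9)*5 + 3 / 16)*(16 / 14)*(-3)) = 11809839 / 5656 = 2088.02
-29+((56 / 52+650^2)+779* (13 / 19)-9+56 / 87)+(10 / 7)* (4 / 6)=1116290859 / 2639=422997.67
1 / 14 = 0.07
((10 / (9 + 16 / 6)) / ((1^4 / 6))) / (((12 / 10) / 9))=270 / 7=38.57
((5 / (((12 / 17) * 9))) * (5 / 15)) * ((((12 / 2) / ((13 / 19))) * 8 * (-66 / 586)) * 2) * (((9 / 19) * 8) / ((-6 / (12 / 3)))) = 119680 / 11427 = 10.47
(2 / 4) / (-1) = -0.50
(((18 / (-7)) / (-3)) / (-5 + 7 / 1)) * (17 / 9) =17 / 21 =0.81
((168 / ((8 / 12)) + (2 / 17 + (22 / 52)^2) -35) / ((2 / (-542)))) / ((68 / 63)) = -42634234629 / 781456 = -54557.43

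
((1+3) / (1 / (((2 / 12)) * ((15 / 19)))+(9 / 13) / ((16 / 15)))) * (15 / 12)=5200 / 8579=0.61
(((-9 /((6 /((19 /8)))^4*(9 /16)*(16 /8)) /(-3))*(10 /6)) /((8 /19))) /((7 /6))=12380495 /55738368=0.22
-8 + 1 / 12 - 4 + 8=-47 / 12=-3.92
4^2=16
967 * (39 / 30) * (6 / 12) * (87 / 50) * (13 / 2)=14217801 / 2000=7108.90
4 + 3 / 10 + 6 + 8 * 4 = 423 / 10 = 42.30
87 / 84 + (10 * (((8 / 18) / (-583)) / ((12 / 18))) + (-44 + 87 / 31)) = -60982253 / 1518132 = -40.17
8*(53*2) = 848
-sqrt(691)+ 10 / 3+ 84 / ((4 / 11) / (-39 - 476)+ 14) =1110320 / 118959 - sqrt(691) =-16.95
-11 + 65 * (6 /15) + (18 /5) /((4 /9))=231 /10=23.10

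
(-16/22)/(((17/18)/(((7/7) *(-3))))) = 432/187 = 2.31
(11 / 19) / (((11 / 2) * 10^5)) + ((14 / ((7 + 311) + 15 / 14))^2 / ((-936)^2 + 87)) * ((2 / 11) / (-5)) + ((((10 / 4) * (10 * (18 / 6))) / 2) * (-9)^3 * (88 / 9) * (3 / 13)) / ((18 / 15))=-17441504541797452251876137 / 339303492776669850000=-51403.85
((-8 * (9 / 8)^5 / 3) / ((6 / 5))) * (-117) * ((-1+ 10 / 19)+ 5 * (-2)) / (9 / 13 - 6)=3309794865 / 3579904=924.55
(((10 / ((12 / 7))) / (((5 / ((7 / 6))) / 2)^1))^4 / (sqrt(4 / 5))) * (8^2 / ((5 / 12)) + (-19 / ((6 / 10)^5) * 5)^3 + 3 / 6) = -1508360546778389235135463 * sqrt(5) / 30125817224640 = -111957019855.27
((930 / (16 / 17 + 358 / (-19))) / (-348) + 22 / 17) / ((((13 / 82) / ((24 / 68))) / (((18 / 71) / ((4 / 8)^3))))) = 145750932144 / 22363801733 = 6.52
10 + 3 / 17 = 173 / 17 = 10.18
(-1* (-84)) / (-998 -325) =-4 / 63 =-0.06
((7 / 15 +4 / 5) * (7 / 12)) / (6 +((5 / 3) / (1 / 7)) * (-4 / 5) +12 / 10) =-133 / 384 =-0.35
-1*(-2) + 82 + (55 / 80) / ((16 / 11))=21625 / 256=84.47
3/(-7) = -3/7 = -0.43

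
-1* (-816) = 816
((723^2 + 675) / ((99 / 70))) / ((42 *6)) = 145390 / 99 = 1468.59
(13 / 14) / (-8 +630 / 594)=-0.13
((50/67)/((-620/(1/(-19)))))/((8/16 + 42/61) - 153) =-305/730894223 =-0.00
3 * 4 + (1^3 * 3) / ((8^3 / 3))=12.02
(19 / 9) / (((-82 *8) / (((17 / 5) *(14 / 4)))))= -2261 / 59040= -0.04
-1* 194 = -194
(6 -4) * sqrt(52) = 4 * sqrt(13) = 14.42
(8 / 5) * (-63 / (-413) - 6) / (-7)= 552 / 413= 1.34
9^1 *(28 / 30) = 42 / 5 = 8.40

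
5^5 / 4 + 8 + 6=3181 / 4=795.25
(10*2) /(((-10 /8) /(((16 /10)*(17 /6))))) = -1088 /15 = -72.53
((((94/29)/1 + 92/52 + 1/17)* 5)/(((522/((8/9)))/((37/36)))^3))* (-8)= -7314293200/6728594260507821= -0.00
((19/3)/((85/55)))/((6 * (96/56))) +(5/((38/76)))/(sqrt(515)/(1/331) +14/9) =268110 * sqrt(515)/4570336919 +6686398285777/16782277166568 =0.40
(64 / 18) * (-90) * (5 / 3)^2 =-8000 / 9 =-888.89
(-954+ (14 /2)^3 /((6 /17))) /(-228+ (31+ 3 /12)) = -214 /2361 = -0.09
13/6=2.17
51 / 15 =17 / 5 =3.40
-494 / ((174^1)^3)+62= 163308497 / 2634012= 62.00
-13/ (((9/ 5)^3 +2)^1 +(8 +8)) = -0.55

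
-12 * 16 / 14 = -96 / 7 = -13.71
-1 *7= -7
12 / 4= 3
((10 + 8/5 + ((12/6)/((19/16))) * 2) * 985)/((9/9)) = 280134/19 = 14743.89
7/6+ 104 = 631/6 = 105.17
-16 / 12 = -4 / 3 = -1.33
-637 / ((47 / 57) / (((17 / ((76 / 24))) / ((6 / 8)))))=-259896 / 47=-5529.70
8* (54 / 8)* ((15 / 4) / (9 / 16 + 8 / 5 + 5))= 5400 / 191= 28.27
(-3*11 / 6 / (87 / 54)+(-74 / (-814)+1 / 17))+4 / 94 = -3.22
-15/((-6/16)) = 40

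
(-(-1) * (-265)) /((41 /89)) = -23585 /41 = -575.24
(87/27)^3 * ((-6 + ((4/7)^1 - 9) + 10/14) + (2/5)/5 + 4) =-13706618/42525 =-322.32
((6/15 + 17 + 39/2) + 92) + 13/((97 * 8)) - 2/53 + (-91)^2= 1729407521/205640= 8409.88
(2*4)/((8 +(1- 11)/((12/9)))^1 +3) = 16/7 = 2.29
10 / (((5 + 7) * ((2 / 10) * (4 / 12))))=25 / 2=12.50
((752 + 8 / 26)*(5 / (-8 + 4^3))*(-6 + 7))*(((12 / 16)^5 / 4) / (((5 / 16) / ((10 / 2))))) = 2970675 / 46592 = 63.76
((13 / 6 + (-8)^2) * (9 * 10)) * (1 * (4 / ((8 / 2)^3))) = 5955 / 16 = 372.19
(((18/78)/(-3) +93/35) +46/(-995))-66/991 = 44279814/17946019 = 2.47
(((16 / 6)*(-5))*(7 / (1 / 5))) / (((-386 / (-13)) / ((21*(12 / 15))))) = -50960 / 193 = -264.04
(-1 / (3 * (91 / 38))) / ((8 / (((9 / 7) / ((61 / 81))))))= -4617 / 155428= -0.03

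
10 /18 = 5 /9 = 0.56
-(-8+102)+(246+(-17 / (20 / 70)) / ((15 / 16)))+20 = 1628 / 15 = 108.53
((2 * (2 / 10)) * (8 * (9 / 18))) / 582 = 4 / 1455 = 0.00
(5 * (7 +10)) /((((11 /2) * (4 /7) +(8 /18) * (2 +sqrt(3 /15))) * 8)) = 3400425 /1287184 - 37485 * sqrt(5) /643592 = 2.51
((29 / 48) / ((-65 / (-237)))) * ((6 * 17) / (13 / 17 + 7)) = 662099 / 22880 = 28.94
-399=-399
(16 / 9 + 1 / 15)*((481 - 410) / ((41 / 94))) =553942 / 1845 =300.24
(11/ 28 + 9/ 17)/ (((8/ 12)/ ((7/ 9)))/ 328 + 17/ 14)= 17999/ 23749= 0.76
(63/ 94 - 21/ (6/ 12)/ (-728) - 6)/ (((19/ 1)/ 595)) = -7666575/ 46436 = -165.10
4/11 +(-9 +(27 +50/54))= 5729/297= 19.29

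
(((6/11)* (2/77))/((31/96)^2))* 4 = 0.54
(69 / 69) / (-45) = -1 / 45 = -0.02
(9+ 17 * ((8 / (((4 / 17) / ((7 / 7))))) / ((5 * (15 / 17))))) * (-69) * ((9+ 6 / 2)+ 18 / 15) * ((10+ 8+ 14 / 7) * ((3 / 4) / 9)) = -5313506 / 25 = -212540.24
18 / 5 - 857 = -4267 / 5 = -853.40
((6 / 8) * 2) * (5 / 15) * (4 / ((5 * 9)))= 2 / 45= 0.04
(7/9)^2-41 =-3272/81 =-40.40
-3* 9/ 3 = -9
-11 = -11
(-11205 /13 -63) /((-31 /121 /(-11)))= -16003944 /403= -39712.02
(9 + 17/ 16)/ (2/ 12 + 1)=69/ 8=8.62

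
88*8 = 704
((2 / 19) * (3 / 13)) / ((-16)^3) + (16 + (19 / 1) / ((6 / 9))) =22510589 / 505856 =44.50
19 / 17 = 1.12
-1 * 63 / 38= -63 / 38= -1.66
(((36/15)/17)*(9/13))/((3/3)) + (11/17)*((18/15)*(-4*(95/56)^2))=-3829389/433160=-8.84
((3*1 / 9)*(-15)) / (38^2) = -5 / 1444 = -0.00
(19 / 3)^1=19 / 3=6.33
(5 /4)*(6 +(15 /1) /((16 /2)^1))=315 /32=9.84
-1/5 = -0.20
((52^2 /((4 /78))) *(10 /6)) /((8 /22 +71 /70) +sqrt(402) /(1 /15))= -71795323600 /53626679279 +781560780000 *sqrt(402) /53626679279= 290.87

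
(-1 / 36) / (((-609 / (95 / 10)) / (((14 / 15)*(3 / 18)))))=19 / 281880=0.00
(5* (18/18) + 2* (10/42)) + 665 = 14080/21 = 670.48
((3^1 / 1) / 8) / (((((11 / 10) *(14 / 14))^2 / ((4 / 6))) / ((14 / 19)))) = 350 / 2299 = 0.15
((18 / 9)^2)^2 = 16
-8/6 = -4/3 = -1.33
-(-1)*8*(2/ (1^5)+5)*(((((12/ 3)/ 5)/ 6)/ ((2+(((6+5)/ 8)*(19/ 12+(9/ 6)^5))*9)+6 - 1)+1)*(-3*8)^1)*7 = -1453495232/ 154325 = -9418.40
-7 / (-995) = 7 / 995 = 0.01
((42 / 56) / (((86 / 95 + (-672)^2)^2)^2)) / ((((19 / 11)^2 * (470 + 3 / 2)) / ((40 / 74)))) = 409509375 / 59092927963973609060079069302492888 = 0.00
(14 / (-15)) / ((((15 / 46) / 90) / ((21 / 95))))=-27048 / 475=-56.94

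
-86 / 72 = -43 / 36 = -1.19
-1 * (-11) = 11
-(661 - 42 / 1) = -619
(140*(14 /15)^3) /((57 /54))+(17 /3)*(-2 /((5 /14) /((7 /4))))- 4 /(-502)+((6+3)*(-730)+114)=-763480057 /119225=-6403.69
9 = 9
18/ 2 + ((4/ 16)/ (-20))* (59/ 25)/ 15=269941/ 30000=9.00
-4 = -4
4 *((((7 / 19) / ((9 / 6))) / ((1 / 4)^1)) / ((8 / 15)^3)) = 7875 / 304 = 25.90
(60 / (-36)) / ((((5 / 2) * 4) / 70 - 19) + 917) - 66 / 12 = -207541 / 37722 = -5.50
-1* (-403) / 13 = 31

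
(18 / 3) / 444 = 1 / 74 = 0.01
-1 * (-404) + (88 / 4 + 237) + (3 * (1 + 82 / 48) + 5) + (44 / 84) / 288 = 4089215 / 6048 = 676.13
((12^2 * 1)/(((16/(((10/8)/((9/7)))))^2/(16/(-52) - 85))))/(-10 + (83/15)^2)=-33963125/15438592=-2.20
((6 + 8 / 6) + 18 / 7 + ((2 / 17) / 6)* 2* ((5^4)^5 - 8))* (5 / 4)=1112620035810145 / 238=4674874100042.63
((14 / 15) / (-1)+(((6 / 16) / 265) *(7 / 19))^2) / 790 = -0.00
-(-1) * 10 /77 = 10 /77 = 0.13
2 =2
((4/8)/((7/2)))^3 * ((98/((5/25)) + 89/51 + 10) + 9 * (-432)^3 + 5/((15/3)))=-37005274072/17493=-2115433.26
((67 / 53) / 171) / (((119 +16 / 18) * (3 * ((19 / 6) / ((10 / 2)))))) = 670 / 20644507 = 0.00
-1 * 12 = -12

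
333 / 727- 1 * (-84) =61401 / 727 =84.46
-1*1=-1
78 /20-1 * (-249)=252.90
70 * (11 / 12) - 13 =307 / 6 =51.17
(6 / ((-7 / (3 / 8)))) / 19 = -9 / 532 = -0.02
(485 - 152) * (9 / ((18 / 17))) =5661 / 2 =2830.50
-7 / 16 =-0.44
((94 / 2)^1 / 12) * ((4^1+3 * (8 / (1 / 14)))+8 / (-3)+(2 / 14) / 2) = 666037 / 504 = 1321.50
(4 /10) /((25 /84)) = 168 /125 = 1.34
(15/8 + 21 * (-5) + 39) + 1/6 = -1535/24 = -63.96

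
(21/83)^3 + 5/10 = 0.52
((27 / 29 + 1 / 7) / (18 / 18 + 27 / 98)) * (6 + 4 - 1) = 27468 / 3625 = 7.58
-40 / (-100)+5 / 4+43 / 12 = 157 / 30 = 5.23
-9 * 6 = -54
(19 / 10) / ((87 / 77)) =1463 / 870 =1.68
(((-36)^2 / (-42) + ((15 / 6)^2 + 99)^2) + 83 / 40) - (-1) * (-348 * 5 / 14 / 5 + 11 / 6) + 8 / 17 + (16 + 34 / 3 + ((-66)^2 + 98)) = 442895927 / 28560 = 15507.56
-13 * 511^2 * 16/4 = -13578292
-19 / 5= -3.80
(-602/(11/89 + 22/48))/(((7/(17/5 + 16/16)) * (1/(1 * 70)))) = -5143488/113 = -45517.59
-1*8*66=-528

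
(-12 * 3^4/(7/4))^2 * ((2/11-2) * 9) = -2720977920/539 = -5048196.51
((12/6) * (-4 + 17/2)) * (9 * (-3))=-243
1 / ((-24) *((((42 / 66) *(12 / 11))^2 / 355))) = -30.69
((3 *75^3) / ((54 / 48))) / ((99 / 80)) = 10000000 / 11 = 909090.91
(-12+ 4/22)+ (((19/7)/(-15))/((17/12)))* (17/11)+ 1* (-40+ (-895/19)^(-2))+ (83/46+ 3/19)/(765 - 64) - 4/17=-33564621324708539/642414252822650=-52.25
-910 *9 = -8190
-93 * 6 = -558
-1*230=-230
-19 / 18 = -1.06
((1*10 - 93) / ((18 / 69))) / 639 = -0.50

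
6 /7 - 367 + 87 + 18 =-1828 /7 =-261.14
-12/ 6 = -2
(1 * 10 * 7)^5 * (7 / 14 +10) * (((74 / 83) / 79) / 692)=287806.06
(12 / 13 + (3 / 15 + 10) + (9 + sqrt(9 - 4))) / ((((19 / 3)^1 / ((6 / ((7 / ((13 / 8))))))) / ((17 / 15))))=663 * sqrt(5) / 2660 + 16677 / 3325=5.57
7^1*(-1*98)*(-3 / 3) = 686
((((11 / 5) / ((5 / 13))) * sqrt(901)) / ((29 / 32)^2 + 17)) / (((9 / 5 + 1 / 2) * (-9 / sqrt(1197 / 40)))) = -6656 * sqrt(1198330) / 2861775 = -2.55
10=10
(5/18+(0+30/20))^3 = 4096/729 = 5.62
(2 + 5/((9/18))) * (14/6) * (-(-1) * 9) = 252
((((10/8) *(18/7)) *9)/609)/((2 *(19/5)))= 675/107996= 0.01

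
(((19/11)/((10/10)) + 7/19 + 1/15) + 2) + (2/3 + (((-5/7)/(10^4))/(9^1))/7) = 890172991/184338000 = 4.83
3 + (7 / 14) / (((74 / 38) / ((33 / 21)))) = 1763 / 518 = 3.40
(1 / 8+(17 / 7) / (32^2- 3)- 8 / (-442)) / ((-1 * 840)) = -612749 / 3538050880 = -0.00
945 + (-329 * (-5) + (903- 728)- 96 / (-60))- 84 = 13413 / 5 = 2682.60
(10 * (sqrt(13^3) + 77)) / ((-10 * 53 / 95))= -7315 / 53 -1235 * sqrt(13) / 53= -222.04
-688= -688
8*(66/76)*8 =1056/19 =55.58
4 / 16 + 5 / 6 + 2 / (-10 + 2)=5 / 6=0.83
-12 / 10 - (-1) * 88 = 434 / 5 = 86.80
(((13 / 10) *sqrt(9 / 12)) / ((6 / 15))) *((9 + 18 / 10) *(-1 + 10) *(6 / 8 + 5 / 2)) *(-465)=-3819231 *sqrt(3) / 16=-413443.88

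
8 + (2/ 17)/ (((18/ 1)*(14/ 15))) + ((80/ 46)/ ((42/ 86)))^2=164095753/ 7931826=20.69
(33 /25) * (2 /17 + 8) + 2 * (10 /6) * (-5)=-7588 /1275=-5.95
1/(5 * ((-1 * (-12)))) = 0.02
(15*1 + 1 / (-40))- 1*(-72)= 3479 / 40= 86.98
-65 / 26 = -5 / 2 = -2.50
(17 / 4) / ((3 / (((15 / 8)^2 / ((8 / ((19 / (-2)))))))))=-24225 / 4096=-5.91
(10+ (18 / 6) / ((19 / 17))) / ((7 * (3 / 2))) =482 / 399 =1.21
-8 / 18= -4 / 9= -0.44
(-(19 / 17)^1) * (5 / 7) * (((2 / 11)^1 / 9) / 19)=-10 / 11781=-0.00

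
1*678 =678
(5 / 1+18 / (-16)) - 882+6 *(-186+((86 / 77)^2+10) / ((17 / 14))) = -223305391 / 115192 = -1938.55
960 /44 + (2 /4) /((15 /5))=1451 /66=21.98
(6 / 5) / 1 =6 / 5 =1.20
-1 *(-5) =5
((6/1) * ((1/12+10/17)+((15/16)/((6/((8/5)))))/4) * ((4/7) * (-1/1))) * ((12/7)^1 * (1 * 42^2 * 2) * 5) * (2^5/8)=-5175360/17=-304432.94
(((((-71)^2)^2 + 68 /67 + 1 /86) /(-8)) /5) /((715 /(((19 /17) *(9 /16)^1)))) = -25038181124127 /44823750400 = -558.59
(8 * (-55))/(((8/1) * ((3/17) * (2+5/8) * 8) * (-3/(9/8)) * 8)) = 935/1344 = 0.70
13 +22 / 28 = 193 / 14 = 13.79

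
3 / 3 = 1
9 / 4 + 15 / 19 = 231 / 76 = 3.04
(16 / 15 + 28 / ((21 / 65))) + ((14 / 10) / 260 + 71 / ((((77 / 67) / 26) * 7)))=666795359 / 2102100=317.20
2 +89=91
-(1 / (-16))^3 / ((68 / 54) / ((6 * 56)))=567 / 8704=0.07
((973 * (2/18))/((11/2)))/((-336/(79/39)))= -10981/92664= -0.12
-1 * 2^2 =-4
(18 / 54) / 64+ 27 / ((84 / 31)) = 13399 / 1344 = 9.97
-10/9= -1.11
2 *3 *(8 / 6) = 8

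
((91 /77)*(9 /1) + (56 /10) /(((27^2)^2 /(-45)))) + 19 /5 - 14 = 1415636 /3247695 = 0.44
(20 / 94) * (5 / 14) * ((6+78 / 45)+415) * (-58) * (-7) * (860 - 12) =1559378720 / 141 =11059423.55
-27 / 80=-0.34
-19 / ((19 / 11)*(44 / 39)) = -9.75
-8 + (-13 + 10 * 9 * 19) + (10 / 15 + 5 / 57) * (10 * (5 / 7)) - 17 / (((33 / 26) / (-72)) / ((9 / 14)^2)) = 2092.93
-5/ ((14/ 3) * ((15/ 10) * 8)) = -5/ 56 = -0.09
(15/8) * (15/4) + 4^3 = 2273/32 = 71.03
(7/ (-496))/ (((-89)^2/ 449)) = -0.00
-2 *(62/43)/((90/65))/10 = -403/1935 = -0.21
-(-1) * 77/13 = 77/13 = 5.92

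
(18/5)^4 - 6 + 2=102476/625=163.96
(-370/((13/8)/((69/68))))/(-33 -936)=17020/71383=0.24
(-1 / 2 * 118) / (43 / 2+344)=-118 / 731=-0.16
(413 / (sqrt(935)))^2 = 170569 / 935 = 182.43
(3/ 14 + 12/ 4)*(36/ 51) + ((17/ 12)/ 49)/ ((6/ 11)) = 139259/ 59976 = 2.32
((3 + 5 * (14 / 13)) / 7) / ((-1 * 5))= -109 / 455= -0.24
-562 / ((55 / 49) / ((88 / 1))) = -220304 / 5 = -44060.80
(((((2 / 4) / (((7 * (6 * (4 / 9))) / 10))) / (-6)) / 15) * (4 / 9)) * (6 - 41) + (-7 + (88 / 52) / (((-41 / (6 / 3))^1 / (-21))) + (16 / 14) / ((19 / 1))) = -39504791 / 7656012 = -5.16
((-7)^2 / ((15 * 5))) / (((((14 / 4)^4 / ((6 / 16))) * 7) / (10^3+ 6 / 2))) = 2006 / 8575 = 0.23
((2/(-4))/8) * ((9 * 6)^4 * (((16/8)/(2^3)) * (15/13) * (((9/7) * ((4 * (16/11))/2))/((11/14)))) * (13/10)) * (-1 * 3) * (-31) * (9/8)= -12010035159/121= -99256488.92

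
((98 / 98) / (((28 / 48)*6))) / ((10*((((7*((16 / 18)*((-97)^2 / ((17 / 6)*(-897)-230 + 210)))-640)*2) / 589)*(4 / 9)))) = -244413207 / 8557440640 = -0.03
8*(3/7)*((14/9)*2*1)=32/3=10.67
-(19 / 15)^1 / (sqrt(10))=-19*sqrt(10) / 150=-0.40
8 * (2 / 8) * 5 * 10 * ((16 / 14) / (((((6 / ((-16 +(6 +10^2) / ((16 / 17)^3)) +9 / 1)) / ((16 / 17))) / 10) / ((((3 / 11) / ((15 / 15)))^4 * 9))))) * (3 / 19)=22421579625 / 132413204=169.33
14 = 14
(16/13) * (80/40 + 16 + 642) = 10560/13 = 812.31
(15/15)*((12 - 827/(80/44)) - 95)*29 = -311953/20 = -15597.65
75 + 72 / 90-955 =-4396 / 5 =-879.20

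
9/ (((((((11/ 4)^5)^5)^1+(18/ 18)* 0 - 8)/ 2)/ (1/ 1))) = 6755399441055744/ 36115686474958840929029753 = 0.00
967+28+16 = 1011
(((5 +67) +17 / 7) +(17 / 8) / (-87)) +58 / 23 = 8620007 / 112056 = 76.93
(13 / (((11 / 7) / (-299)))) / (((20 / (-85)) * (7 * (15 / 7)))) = 462553 / 660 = 700.84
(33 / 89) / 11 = 3 / 89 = 0.03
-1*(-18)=18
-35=-35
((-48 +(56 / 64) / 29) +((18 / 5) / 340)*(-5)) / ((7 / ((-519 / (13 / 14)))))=491497671 / 128180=3834.43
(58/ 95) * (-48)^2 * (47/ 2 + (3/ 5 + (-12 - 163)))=-100825344/ 475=-212263.88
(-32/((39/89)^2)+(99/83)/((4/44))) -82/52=-39161765/252486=-155.10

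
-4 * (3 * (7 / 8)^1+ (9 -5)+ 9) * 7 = -437.50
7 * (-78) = -546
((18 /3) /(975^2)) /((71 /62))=124 /22498125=0.00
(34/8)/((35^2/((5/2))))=0.01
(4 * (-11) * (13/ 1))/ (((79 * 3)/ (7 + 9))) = -9152/ 237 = -38.62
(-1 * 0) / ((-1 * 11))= 0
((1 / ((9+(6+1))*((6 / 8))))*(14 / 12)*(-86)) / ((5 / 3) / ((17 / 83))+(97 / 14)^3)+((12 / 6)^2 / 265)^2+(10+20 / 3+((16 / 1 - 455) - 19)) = -1477967699310222 / 3348684953675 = -441.36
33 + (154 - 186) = 1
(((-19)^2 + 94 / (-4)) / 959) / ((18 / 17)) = 1275 / 3836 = 0.33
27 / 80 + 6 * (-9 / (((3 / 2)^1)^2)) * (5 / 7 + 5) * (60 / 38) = -2300409 / 10640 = -216.20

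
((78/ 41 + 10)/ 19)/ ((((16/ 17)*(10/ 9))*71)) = 9333/ 1106180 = 0.01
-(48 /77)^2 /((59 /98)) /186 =-768 /221309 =-0.00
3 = 3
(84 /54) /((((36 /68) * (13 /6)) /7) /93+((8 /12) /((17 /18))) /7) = 103292 /6813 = 15.16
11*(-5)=-55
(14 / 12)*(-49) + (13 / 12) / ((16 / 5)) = -3637 / 64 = -56.83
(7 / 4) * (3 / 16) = 21 / 64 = 0.33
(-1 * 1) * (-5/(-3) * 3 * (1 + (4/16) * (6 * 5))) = -85/2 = -42.50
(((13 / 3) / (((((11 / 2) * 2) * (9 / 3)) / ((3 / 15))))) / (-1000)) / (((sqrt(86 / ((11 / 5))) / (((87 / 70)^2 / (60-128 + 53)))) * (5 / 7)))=10933 * sqrt(4730) / 1241625000000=0.00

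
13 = 13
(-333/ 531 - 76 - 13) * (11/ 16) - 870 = -109931/ 118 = -931.62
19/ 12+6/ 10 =131/ 60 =2.18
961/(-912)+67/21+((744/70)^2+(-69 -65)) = -7037139/372400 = -18.90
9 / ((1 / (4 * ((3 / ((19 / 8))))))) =864 / 19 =45.47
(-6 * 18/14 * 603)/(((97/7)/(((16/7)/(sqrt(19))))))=-176.03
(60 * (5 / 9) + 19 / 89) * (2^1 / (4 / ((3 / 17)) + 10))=8957 / 4361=2.05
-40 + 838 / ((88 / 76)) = 683.73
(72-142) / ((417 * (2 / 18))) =-210 / 139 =-1.51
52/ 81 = 0.64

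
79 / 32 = 2.47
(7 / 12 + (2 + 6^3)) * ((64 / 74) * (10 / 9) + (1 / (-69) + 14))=300267925 / 91908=3267.05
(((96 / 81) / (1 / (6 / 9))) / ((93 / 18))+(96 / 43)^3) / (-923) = -750700928 / 61423212357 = -0.01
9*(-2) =-18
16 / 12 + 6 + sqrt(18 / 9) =sqrt(2) + 22 / 3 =8.75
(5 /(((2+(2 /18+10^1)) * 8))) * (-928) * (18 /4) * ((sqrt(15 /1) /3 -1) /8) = 11745 /436 -3915 * sqrt(15) /436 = -7.84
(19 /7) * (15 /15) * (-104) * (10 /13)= -1520 /7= -217.14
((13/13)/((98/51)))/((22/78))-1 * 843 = -906765/1078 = -841.15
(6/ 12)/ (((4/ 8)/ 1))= 1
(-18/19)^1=-18/19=-0.95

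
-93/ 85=-1.09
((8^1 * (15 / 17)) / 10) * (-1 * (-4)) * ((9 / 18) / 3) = 8 / 17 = 0.47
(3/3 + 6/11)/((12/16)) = 68/33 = 2.06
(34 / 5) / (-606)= -17 / 1515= -0.01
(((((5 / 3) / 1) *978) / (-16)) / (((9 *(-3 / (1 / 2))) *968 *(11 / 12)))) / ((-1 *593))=-815 / 227313504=-0.00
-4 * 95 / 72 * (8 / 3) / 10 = -38 / 27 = -1.41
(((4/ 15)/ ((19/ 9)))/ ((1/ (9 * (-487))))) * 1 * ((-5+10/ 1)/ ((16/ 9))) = -118341/ 76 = -1557.12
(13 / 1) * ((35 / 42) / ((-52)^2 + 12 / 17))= 221 / 55176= 0.00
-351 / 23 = -15.26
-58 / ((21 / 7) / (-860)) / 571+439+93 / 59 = 47470642 / 101067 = 469.69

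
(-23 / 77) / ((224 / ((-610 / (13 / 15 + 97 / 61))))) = 6418725 / 19386752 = 0.33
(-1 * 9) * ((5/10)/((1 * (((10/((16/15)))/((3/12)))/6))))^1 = -18/25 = -0.72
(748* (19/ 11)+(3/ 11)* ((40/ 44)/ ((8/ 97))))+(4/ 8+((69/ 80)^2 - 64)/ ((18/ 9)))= 1957494481/ 1548800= 1263.88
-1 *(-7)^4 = -2401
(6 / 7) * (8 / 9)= 16 / 21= 0.76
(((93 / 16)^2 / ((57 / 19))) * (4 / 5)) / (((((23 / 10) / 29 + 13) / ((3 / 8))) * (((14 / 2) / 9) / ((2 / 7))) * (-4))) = -0.02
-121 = -121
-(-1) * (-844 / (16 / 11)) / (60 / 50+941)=-11605 / 18844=-0.62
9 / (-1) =-9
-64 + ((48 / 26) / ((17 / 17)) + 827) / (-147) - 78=-282137 / 1911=-147.64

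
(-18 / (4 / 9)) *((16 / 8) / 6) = -13.50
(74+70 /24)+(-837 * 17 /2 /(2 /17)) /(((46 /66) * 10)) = -23735117 /2760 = -8599.68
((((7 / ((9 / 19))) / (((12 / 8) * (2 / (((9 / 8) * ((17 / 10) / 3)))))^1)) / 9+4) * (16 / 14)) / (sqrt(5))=28181 * sqrt(5) / 28350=2.22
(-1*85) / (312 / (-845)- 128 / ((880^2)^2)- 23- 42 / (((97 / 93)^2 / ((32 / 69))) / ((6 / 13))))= 86180884926400000 / 32072514630680407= 2.69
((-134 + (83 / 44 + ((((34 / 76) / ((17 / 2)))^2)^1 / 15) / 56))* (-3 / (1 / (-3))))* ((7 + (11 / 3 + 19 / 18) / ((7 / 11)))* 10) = -800721954023 / 4669896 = -171464.62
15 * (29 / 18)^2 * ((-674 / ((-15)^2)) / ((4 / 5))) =-283417 / 1944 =-145.79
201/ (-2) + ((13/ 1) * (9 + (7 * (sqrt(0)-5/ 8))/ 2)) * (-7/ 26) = -3979/ 32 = -124.34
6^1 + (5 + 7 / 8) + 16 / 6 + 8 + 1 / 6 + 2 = 593 / 24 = 24.71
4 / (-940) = -1 / 235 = -0.00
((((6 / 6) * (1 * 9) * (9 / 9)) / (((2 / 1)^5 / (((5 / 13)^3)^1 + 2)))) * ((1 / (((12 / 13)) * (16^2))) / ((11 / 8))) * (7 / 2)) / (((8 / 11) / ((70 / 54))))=1107155 / 99680256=0.01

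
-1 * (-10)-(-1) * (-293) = -283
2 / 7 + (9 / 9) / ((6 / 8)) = 1.62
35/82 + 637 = 52269/82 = 637.43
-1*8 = -8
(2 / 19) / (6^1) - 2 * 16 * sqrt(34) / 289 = 1 / 57 - 32 * sqrt(34) / 289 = -0.63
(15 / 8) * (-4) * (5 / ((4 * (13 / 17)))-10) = 62.74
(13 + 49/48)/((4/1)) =673/192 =3.51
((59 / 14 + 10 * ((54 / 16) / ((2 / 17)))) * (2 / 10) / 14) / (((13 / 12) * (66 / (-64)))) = -130408 / 35035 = -3.72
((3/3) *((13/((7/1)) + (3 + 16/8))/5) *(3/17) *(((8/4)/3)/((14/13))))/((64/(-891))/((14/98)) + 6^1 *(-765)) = -21384/655208645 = -0.00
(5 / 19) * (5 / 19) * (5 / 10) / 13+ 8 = 8.00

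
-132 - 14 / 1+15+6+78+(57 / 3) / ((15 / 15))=-28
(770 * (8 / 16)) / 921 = 385 / 921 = 0.42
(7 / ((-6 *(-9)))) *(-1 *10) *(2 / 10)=-0.26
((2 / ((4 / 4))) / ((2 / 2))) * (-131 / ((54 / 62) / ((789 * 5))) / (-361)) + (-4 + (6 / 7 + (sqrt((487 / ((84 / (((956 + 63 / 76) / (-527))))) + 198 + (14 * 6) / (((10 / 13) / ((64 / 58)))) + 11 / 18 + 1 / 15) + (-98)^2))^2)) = 73391383757291 / 5561300304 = 13196.80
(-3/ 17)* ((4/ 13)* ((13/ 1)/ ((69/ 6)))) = -24/ 391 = -0.06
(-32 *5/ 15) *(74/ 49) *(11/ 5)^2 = -286528/ 3675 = -77.97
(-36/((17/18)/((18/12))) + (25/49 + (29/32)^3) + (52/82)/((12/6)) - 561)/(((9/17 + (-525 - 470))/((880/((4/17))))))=645204482093765/278234349568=2318.92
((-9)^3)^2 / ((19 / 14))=7440174 / 19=391588.11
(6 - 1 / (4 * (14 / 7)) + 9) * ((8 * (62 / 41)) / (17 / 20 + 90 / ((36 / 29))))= 147560 / 60147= 2.45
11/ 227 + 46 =10453/ 227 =46.05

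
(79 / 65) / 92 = 79 / 5980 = 0.01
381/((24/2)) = 127/4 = 31.75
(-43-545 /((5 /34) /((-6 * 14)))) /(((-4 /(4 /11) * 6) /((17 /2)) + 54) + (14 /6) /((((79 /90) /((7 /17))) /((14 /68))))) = 7106399891 /1060743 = 6699.45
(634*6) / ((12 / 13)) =4121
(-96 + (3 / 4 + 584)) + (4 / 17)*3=33283 / 68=489.46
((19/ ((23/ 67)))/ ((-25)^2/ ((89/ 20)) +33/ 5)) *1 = 566485/ 1505051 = 0.38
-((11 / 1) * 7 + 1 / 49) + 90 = 636 / 49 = 12.98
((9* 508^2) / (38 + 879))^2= 5394359275776 / 840889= 6415067.00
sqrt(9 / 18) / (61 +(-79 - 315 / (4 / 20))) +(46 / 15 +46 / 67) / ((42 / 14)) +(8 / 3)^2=8.36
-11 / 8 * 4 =-11 / 2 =-5.50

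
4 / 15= 0.27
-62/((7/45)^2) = -2562.24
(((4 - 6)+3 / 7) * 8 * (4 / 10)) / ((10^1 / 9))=-792 / 175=-4.53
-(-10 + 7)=3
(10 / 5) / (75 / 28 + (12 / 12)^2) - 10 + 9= -47 / 103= -0.46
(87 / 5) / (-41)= -87 / 205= -0.42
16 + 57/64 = 1081/64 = 16.89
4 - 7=-3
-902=-902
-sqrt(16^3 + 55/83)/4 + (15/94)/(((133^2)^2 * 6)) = 5/58825335548 - sqrt(28221909)/332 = -16.00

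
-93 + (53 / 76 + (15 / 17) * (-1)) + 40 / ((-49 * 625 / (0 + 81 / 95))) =-3687140939 / 39567500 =-93.19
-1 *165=-165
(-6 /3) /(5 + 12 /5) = -10 /37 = -0.27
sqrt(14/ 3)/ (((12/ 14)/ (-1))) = -7 * sqrt(42)/ 18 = -2.52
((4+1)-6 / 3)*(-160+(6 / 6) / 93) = -14879 / 31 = -479.97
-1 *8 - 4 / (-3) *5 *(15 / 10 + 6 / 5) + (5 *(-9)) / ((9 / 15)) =-65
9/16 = 0.56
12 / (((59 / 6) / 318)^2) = 43685568 / 3481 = 12549.72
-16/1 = -16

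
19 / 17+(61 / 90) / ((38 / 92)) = 40096 / 14535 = 2.76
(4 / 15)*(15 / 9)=4 / 9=0.44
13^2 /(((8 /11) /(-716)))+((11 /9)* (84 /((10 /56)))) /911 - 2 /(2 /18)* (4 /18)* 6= -4547817737 /27330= -166403.87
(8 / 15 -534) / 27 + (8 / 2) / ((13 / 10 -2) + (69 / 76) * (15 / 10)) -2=-15.71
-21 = -21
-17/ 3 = -5.67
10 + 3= 13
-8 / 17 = -0.47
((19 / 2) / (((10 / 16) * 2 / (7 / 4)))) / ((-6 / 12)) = -133 / 5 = -26.60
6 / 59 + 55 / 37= 3467 / 2183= 1.59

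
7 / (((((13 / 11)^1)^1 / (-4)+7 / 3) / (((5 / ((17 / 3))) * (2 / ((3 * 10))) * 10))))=9240 / 4573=2.02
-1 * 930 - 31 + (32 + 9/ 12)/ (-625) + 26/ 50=-2401331/ 2500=-960.53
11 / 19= 0.58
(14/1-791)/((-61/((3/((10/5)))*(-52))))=-60606/61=-993.54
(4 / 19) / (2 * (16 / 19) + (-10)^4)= 1 / 47508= 0.00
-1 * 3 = -3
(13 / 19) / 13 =1 / 19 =0.05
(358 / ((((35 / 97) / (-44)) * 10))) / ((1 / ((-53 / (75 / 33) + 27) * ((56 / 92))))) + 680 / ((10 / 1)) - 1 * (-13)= -6061151 / 625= -9697.84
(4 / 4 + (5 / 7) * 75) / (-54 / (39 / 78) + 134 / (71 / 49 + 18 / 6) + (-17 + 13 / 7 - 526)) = -41638 / 472315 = -0.09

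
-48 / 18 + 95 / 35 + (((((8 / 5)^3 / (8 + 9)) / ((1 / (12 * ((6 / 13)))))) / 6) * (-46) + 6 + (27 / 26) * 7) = 3580667 / 1160250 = 3.09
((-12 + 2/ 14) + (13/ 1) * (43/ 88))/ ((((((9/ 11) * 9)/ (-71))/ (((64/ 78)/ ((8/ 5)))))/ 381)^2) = -151640294299450/ 7761663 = -19537088.16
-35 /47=-0.74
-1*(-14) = 14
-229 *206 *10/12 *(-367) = 43282145/3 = 14427381.67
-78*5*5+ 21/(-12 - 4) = -31221/16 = -1951.31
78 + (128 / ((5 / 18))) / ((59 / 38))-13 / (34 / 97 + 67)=721929551 / 1927235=374.59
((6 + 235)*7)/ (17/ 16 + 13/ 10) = 19280/ 27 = 714.07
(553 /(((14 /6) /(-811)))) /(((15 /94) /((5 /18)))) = -3011243 /9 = -334582.56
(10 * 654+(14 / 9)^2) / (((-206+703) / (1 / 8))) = 66242 / 40257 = 1.65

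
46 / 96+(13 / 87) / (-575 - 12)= 0.48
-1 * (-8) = 8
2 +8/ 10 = 14/ 5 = 2.80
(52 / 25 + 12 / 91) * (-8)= -40256 / 2275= -17.69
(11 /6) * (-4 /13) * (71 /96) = -781 /1872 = -0.42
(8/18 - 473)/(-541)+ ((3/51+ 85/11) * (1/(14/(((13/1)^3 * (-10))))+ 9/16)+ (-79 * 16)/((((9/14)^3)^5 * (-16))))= 988933501865951374987454/20829388160619355383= 47477.80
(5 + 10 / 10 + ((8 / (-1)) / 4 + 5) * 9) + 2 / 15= 497 / 15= 33.13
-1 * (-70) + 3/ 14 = 983/ 14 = 70.21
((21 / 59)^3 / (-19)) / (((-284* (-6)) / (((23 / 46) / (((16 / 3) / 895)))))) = -8288595 / 70926405376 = -0.00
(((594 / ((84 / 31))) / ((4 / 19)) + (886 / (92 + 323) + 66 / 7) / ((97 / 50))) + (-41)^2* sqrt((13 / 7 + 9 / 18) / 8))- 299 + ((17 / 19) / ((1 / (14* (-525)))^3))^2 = 1681* sqrt(231) / 28 + 20542804395767093939746780922997 / 162759016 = 126216076384776705334070.70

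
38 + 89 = 127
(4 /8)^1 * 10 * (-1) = -5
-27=-27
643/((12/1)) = 643/12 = 53.58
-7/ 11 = -0.64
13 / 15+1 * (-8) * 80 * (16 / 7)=-153509 / 105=-1461.99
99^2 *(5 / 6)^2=6806.25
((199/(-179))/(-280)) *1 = 199/50120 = 0.00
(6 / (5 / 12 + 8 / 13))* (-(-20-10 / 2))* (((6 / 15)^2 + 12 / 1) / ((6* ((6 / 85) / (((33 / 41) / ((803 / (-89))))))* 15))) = -11958752 / 481873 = -24.82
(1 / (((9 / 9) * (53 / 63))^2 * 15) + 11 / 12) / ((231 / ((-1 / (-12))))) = 170371 / 467192880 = 0.00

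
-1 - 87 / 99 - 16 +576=558.12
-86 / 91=-0.95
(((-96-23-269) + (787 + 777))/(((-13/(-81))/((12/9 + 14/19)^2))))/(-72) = -2046828/4693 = -436.14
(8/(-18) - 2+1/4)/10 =-79/360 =-0.22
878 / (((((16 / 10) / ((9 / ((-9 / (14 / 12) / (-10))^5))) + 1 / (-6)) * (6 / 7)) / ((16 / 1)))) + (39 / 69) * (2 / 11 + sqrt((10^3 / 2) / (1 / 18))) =-6533455903371354 / 47078713363 + 390 * sqrt(10) / 23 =-138723.66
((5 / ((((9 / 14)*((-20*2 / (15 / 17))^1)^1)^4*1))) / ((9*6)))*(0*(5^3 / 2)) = 0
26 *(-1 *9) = -234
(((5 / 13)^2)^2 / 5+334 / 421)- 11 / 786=7407045223 / 9451006266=0.78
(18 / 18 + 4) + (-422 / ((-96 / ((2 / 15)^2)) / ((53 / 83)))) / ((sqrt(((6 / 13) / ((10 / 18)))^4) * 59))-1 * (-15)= 30845938247 / 1542202416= 20.00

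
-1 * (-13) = 13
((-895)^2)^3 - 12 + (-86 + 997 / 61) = 31352201877190323144 / 61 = 513970522576890543.34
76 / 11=6.91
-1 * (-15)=15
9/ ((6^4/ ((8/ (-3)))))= -1/ 54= -0.02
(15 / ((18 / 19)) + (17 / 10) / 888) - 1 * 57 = -365543 / 8880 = -41.16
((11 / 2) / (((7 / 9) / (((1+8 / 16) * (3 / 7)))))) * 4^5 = 228096 / 49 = 4655.02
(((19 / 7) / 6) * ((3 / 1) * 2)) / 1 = 2.71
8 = 8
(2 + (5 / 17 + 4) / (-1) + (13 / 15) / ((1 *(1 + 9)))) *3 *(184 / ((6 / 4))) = -1035736 / 1275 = -812.34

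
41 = 41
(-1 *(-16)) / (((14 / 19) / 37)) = 5624 / 7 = 803.43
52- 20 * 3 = -8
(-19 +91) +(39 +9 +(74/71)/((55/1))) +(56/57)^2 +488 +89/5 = 626.78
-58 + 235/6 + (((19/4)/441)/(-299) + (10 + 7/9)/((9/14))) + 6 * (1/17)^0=3.93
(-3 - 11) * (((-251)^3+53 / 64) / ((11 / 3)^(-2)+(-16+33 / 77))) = -6000432657219 / 420032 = -14285655.99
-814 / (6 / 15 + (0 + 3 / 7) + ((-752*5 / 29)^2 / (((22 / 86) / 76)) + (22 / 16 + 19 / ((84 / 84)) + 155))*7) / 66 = -95840360 / 271675405700151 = -0.00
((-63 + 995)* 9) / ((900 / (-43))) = -10019 / 25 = -400.76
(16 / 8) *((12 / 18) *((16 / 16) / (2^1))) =2 / 3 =0.67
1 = 1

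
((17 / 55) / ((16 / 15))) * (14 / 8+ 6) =1581 / 704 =2.25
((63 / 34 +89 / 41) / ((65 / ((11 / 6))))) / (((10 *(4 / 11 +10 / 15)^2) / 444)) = 2486037807 / 523725800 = 4.75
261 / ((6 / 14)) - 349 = 260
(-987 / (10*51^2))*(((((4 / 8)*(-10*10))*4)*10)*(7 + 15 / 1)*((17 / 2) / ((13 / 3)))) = 723800 / 221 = 3275.11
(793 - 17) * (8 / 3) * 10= 62080 / 3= 20693.33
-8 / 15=-0.53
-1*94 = -94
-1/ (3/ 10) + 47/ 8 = 61/ 24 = 2.54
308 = 308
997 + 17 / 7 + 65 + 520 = 1584.43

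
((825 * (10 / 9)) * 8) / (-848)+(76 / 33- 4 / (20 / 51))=-48228 / 2915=-16.54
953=953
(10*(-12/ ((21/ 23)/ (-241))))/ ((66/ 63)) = 332580/ 11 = 30234.55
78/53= 1.47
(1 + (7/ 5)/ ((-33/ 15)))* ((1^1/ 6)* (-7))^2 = 49/ 99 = 0.49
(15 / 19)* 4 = 60 / 19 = 3.16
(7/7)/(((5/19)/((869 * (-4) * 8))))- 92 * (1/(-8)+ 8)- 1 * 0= -1063949/10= -106394.90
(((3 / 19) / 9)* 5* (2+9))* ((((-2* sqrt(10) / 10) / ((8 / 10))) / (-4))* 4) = 55* sqrt(10) / 228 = 0.76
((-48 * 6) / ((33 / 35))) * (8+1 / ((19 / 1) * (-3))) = -509600 / 209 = -2438.28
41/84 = 0.49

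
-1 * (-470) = 470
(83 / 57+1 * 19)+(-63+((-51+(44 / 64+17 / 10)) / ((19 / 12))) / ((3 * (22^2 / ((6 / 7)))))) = -82194001 / 1931160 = -42.56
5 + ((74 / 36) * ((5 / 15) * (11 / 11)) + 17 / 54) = 6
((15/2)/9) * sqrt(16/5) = 2 * sqrt(5)/3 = 1.49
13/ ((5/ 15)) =39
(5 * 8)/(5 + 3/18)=240/31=7.74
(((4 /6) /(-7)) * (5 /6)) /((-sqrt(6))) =5 * sqrt(6) /378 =0.03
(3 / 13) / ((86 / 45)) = 135 / 1118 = 0.12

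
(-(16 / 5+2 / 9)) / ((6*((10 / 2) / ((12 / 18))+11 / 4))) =-308 / 5535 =-0.06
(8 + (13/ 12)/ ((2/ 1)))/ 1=205/ 24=8.54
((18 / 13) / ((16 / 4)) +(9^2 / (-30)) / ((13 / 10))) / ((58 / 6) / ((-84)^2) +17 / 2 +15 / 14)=-476280 / 2634281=-0.18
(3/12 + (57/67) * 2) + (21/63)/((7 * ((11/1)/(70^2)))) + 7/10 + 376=17681969/44220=399.86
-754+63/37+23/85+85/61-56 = -154748559/191845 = -806.63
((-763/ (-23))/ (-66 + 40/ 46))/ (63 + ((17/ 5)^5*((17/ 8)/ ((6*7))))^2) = -60086250000000/ 69772531883584427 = -0.00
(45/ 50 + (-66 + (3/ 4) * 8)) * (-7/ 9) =1379/ 30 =45.97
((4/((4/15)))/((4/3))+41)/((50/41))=8569/200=42.84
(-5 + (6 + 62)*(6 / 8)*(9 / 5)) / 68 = 217 / 170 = 1.28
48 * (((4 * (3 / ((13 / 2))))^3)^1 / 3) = 221184 / 2197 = 100.68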